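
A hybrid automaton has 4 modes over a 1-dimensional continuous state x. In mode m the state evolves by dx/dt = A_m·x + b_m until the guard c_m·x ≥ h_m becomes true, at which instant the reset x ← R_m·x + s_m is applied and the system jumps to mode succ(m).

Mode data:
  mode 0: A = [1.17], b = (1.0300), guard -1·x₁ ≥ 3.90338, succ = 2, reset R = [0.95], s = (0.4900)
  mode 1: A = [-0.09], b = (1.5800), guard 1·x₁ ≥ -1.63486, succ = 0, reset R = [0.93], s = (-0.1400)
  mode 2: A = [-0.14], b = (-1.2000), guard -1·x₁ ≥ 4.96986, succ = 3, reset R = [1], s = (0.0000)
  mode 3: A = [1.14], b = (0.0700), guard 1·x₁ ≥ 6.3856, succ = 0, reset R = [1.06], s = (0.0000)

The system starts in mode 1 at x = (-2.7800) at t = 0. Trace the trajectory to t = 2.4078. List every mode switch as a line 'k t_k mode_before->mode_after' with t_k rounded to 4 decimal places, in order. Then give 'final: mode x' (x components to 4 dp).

Mode 1: guard c·x = -1.6349 hit at Δt = 0.6440 (t = 0.6440), x⁻ = (-1.6349) → reset → x⁺ = (-1.6604), jump to mode 0
Mode 0: guard c·x = 3.9034 hit at Δt = 1.1578 (t = 1.8018), x⁻ = (-3.9034) → reset → x⁺ = (-3.2182), jump to mode 2
Mode 2: flow for 0.6060 to horizon, guard not reached → x = (-3.6536)

1 0.6440 1->0
2 1.8018 0->2
final: 2 -3.6536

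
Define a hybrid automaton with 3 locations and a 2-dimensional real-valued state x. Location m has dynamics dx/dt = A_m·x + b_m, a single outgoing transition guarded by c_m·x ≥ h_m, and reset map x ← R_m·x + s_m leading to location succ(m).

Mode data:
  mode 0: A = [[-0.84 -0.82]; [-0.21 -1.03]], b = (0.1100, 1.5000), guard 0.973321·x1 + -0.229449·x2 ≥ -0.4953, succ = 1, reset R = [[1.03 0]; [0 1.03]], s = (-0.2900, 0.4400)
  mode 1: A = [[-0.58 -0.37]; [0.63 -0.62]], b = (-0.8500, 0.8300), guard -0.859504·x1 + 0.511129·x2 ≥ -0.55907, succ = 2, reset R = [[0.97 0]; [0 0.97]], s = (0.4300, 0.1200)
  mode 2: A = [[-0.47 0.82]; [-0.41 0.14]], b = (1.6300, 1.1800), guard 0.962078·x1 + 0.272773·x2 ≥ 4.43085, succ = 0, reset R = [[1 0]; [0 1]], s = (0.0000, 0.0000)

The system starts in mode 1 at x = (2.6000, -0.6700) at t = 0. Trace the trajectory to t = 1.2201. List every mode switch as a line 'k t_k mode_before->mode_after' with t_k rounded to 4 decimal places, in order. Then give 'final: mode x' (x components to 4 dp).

1 0.7598 1->2
final: 2 2.2220 1.1129

Mode 1: guard c·x = -0.5591 hit at Δt = 0.7598 (t = 0.7598), x⁻ = (1.1028, 0.7606) → reset → x⁺ = (1.4997, 0.8578), jump to mode 2
Mode 2: flow for 0.4603 to horizon, guard not reached → x = (2.2220, 1.1129)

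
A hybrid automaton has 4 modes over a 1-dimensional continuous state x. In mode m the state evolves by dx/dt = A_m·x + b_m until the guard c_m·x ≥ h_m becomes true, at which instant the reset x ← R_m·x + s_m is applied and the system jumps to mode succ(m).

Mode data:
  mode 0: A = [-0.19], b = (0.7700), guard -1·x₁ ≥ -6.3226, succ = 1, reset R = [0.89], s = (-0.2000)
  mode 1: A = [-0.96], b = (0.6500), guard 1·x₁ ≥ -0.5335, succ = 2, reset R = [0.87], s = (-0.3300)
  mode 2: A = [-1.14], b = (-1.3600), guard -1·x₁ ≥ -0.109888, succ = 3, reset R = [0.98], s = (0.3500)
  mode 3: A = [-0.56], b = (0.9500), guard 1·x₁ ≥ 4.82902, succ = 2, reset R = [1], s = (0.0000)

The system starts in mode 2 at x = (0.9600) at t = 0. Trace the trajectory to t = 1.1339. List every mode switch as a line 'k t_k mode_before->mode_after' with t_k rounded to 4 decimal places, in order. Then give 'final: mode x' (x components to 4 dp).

1 0.4406 2->3
final: 3 0.8563

Mode 2: guard c·x = -0.1099 hit at Δt = 0.4406 (t = 0.4406), x⁻ = (0.1099) → reset → x⁺ = (0.4577), jump to mode 3
Mode 3: flow for 0.6933 to horizon, guard not reached → x = (0.8563)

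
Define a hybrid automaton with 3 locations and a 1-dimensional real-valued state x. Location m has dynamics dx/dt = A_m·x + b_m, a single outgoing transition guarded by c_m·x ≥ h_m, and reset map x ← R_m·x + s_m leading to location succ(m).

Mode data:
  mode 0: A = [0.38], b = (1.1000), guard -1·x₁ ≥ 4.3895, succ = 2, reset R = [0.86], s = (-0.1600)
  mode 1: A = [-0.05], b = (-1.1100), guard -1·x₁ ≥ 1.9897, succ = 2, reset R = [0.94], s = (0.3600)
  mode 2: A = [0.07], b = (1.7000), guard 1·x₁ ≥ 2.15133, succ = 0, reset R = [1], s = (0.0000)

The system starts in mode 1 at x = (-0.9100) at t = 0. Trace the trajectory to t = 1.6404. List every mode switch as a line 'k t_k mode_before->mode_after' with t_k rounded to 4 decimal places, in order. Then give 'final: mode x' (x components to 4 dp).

1 1.0409 1->2
final: 2 -0.5342

Mode 1: guard c·x = 1.9897 hit at Δt = 1.0409 (t = 1.0409), x⁻ = (-1.9897) → reset → x⁺ = (-1.5103), jump to mode 2
Mode 2: flow for 0.5995 to horizon, guard not reached → x = (-0.5342)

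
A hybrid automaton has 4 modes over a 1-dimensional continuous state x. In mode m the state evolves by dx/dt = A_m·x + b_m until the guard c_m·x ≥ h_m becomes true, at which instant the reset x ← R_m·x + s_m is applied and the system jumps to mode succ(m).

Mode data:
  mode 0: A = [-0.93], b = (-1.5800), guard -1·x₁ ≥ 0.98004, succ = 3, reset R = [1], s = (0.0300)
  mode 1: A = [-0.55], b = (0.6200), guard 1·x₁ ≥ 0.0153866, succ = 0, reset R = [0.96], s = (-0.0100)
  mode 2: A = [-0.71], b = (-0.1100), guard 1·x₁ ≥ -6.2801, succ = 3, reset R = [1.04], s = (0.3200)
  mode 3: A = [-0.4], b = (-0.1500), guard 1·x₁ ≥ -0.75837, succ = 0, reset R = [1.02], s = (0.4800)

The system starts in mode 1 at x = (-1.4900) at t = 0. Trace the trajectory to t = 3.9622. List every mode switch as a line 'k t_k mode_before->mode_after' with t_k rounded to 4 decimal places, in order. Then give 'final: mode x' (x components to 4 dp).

1 1.5565 1->0
2 2.4843 0->3
3 3.4979 3->0
final: 0 -0.7864

Mode 1: guard c·x = 0.0154 hit at Δt = 1.5565 (t = 1.5565), x⁻ = (0.0154) → reset → x⁺ = (0.0048), jump to mode 0
Mode 0: guard c·x = 0.9800 hit at Δt = 0.9278 (t = 2.4843), x⁻ = (-0.9800) → reset → x⁺ = (-0.9500), jump to mode 3
Mode 3: guard c·x = -0.7584 hit at Δt = 1.0136 (t = 3.4979), x⁻ = (-0.7584) → reset → x⁺ = (-0.2935), jump to mode 0
Mode 0: flow for 0.4643 to horizon, guard not reached → x = (-0.7864)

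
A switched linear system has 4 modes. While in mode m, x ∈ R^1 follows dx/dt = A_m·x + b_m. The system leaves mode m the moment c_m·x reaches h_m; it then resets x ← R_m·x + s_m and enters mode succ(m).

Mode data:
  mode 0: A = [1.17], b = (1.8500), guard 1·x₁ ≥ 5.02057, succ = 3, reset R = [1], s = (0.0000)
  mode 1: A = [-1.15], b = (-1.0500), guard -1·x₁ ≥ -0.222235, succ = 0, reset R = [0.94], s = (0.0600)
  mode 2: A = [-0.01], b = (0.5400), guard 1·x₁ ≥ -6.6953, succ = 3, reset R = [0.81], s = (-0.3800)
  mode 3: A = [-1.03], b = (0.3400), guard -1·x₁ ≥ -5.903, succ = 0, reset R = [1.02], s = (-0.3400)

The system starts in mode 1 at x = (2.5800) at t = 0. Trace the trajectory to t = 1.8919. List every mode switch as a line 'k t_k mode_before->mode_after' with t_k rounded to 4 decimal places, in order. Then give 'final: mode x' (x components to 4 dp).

1 0.9773 1->0
final: 0 3.8130

Mode 1: guard c·x = -0.2222 hit at Δt = 0.9773 (t = 0.9773), x⁻ = (0.2222) → reset → x⁺ = (0.2689), jump to mode 0
Mode 0: flow for 0.9146 to horizon, guard not reached → x = (3.8130)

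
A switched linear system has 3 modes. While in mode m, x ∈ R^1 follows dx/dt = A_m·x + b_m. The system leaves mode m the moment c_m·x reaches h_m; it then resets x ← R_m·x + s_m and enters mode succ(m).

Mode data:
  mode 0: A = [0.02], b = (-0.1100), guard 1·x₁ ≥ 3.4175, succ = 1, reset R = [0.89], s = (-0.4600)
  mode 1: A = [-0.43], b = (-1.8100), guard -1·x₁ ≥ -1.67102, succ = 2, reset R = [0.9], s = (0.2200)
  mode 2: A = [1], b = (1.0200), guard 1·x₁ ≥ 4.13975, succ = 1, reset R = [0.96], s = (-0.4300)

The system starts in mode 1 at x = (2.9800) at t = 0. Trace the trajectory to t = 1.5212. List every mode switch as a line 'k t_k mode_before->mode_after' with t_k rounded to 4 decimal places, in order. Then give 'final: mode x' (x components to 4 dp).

Mode 1: guard c·x = -1.6710 hit at Δt = 0.4674 (t = 0.4674), x⁻ = (1.6710) → reset → x⁺ = (1.7239), jump to mode 2
Mode 2: guard c·x = 4.1398 hit at Δt = 0.6315 (t = 1.0989), x⁻ = (4.1398) → reset → x⁺ = (3.5442), jump to mode 1
Mode 1: flow for 0.4223 to horizon, guard not reached → x = (2.2567)

1 0.4674 1->2
2 1.0989 2->1
final: 1 2.2567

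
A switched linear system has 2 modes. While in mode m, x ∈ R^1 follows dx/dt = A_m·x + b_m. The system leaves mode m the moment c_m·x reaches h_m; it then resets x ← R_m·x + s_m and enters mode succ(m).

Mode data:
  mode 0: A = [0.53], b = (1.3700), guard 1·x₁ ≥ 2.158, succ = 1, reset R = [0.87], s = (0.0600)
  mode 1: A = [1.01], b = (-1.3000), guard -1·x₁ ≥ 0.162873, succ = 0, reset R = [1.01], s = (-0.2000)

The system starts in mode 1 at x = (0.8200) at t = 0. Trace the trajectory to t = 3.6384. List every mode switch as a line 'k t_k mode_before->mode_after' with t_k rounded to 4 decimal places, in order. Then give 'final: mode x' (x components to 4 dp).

1 1.1215 1->0
2 2.5535 0->1
final: 1 3.2325

Mode 1: guard c·x = 0.1629 hit at Δt = 1.1215 (t = 1.1215), x⁻ = (-0.1629) → reset → x⁺ = (-0.3645), jump to mode 0
Mode 0: guard c·x = 2.1580 hit at Δt = 1.4320 (t = 2.5535), x⁻ = (2.1580) → reset → x⁺ = (1.9375), jump to mode 1
Mode 1: flow for 1.0849 to horizon, guard not reached → x = (3.2325)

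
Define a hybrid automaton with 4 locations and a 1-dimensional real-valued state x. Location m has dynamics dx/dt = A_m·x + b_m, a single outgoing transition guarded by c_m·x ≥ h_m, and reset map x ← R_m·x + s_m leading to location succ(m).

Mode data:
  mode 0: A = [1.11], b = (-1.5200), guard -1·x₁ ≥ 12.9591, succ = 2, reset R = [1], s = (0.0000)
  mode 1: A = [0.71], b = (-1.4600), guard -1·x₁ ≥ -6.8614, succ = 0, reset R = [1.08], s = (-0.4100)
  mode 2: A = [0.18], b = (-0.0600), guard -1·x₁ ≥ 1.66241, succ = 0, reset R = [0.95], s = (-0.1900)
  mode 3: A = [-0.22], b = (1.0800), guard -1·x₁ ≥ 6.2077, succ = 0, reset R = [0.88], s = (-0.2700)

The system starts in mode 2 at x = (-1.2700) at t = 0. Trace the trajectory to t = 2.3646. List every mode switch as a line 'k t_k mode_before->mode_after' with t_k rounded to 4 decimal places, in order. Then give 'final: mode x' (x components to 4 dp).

1 1.2163 2->0
final: 0 -9.8588

Mode 2: guard c·x = 1.6624 hit at Δt = 1.2163 (t = 1.2163), x⁻ = (-1.6624) → reset → x⁺ = (-1.7693), jump to mode 0
Mode 0: flow for 1.1483 to horizon, guard not reached → x = (-9.8588)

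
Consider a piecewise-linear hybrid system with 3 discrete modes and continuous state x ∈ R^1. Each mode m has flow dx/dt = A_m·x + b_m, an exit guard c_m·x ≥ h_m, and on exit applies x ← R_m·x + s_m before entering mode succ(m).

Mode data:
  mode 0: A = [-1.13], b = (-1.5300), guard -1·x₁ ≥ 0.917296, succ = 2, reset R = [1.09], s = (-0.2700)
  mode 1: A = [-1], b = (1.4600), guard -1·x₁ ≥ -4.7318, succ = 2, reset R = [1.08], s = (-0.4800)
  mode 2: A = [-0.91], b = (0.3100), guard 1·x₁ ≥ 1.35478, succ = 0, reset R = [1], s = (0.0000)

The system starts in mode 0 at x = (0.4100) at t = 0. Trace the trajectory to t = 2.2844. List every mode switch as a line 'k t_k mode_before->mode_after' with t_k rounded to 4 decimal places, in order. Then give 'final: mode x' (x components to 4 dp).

Mode 0: guard c·x = 0.9173 hit at Δt = 1.2355 (t = 1.2355), x⁻ = (-0.9173) → reset → x⁺ = (-1.2699), jump to mode 2
Mode 2: flow for 1.0489 to horizon, guard not reached → x = (-0.2794)

1 1.2355 0->2
final: 2 -0.2794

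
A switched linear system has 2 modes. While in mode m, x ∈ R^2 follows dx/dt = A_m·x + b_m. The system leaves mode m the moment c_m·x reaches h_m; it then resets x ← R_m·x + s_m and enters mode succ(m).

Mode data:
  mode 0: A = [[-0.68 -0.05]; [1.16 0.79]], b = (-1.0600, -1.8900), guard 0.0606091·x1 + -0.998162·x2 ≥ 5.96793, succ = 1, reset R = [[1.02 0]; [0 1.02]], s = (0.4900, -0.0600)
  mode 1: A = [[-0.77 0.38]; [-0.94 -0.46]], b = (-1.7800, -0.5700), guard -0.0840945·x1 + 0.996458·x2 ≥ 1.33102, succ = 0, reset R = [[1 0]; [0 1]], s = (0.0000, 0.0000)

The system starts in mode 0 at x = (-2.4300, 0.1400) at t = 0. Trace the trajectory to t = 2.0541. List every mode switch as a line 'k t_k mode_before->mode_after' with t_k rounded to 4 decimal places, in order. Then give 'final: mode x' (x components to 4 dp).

Mode 0: guard c·x = 5.9679 hit at Δt = 0.9618 (t = 0.9618), x⁻ = (-1.9069, -6.0947) → reset → x⁺ = (-1.4551, -6.2766), jump to mode 1
Mode 1: flow for 1.0923 to horizon, guard not reached → x = (-3.0436, -2.2186)

1 0.9618 0->1
final: 1 -3.0436 -2.2186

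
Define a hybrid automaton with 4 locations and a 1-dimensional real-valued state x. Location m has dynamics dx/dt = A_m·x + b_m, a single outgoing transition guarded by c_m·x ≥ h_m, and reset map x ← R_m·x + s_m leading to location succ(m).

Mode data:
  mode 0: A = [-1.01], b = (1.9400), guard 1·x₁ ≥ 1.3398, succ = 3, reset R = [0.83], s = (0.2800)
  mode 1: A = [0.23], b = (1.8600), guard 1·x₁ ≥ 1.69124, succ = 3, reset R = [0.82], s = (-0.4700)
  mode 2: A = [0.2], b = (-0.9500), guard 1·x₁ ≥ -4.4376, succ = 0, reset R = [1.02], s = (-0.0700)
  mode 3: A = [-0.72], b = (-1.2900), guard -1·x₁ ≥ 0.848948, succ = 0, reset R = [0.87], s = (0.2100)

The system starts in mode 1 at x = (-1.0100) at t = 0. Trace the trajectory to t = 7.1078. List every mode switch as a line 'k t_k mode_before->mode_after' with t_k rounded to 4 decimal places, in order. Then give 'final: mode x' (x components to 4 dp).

1 1.4057 1->3
2 2.8715 3->0
3 4.2961 0->3
4 5.9864 3->0
final: 0 1.1316

Mode 1: guard c·x = 1.6912 hit at Δt = 1.4057 (t = 1.4057), x⁻ = (1.6912) → reset → x⁺ = (0.9168), jump to mode 3
Mode 3: guard c·x = 0.8489 hit at Δt = 1.4658 (t = 2.8715), x⁻ = (-0.8489) → reset → x⁺ = (-0.5286), jump to mode 0
Mode 0: guard c·x = 1.3398 hit at Δt = 1.4246 (t = 4.2961), x⁻ = (1.3398) → reset → x⁺ = (1.3920), jump to mode 3
Mode 3: guard c·x = 0.8489 hit at Δt = 1.6903 (t = 5.9864), x⁻ = (-0.8489) → reset → x⁺ = (-0.5286), jump to mode 0
Mode 0: flow for 1.1214 to horizon, guard not reached → x = (1.1316)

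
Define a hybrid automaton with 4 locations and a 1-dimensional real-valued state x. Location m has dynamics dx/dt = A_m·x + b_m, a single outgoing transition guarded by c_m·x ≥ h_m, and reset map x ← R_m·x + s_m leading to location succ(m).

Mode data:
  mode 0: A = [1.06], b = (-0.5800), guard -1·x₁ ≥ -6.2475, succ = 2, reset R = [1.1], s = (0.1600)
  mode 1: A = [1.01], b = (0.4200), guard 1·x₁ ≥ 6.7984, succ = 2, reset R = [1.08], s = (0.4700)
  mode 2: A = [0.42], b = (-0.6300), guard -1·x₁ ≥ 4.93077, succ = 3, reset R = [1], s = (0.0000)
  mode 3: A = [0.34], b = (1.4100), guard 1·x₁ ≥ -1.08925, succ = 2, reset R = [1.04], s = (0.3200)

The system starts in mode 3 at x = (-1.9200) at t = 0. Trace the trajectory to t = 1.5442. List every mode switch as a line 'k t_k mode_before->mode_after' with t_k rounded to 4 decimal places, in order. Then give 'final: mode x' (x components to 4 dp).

Mode 3: guard c·x = -1.0893 hit at Δt = 0.9324 (t = 0.9324), x⁻ = (-1.0892) → reset → x⁺ = (-0.8128), jump to mode 2
Mode 2: flow for 0.6118 to horizon, guard not reached → x = (-1.4904)

1 0.9324 3->2
final: 2 -1.4904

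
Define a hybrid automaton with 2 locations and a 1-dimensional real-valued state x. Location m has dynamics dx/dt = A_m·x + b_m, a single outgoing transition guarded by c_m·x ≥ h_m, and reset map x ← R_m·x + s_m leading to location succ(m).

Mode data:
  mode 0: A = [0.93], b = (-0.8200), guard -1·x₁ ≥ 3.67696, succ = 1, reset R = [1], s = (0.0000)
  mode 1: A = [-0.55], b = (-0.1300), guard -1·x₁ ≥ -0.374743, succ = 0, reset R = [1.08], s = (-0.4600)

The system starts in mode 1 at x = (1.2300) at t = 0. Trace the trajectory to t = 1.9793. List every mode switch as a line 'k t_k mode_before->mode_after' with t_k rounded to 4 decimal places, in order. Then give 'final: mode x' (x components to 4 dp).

1 1.5914 1->0
final: 0 -0.4623

Mode 1: guard c·x = -0.3747 hit at Δt = 1.5914 (t = 1.5914), x⁻ = (0.3747) → reset → x⁺ = (-0.0553), jump to mode 0
Mode 0: flow for 0.3879 to horizon, guard not reached → x = (-0.4623)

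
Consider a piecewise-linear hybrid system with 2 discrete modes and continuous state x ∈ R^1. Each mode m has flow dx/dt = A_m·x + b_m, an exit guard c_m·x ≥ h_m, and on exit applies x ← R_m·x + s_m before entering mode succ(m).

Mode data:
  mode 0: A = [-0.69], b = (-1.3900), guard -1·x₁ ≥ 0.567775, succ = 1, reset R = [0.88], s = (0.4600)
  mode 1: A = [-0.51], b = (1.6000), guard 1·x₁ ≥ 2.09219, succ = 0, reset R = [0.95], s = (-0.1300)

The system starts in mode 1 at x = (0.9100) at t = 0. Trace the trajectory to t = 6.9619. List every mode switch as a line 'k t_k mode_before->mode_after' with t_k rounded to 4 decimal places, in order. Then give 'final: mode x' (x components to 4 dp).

Mode 1: guard c·x = 2.0922 hit at Δt = 1.4837 (t = 1.4837), x⁻ = (2.0922) → reset → x⁺ = (1.8576), jump to mode 0
Mode 0: guard c·x = 0.5678 hit at Δt = 1.4268 (t = 2.9105), x⁻ = (-0.5678) → reset → x⁺ = (-0.0396), jump to mode 1
Mode 1: guard c·x = 2.0922 hit at Δt = 2.1801 (t = 5.0906), x⁻ = (2.0922) → reset → x⁺ = (1.8576), jump to mode 0
Mode 0: guard c·x = 0.5678 hit at Δt = 1.4268 (t = 6.5174), x⁻ = (-0.5678) → reset → x⁺ = (-0.0396), jump to mode 1
Mode 1: flow for 0.4445 to horizon, guard not reached → x = (0.6048)

1 1.4837 1->0
2 2.9105 0->1
3 5.0906 1->0
4 6.5174 0->1
final: 1 0.6048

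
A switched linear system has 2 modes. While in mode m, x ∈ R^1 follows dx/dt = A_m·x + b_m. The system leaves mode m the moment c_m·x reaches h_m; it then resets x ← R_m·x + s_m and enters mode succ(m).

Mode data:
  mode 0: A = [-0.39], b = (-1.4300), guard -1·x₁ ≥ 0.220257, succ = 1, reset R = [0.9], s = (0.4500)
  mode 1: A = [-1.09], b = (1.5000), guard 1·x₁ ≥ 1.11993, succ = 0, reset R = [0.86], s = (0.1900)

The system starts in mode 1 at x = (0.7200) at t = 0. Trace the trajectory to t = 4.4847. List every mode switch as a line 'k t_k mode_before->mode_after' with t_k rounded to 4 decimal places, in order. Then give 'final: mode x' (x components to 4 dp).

1 0.8627 1->0
2 1.7227 0->1
3 3.0796 1->0
4 3.9396 0->1
final: 1 0.7555

Mode 1: guard c·x = 1.1199 hit at Δt = 0.8627 (t = 0.8627), x⁻ = (1.1199) → reset → x⁺ = (1.1531), jump to mode 0
Mode 0: guard c·x = 0.2203 hit at Δt = 0.8600 (t = 1.7227), x⁻ = (-0.2203) → reset → x⁺ = (0.2518), jump to mode 1
Mode 1: guard c·x = 1.1199 hit at Δt = 1.3568 (t = 3.0796), x⁻ = (1.1199) → reset → x⁺ = (1.1531), jump to mode 0
Mode 0: guard c·x = 0.2203 hit at Δt = 0.8600 (t = 3.9396), x⁻ = (-0.2203) → reset → x⁺ = (0.2518), jump to mode 1
Mode 1: flow for 0.5451 to horizon, guard not reached → x = (0.7555)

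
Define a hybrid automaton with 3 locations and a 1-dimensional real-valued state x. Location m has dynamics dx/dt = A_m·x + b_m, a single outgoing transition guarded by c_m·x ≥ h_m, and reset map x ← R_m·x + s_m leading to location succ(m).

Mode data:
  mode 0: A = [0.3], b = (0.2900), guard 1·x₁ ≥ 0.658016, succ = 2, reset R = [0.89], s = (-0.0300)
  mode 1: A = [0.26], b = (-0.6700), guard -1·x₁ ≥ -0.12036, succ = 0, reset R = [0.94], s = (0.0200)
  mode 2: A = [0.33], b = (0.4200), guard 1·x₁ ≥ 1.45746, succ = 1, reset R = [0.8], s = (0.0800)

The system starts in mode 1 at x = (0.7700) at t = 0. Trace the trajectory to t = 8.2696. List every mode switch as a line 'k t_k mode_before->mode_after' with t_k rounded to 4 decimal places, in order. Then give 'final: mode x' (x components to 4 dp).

Mode 1: guard c·x = -0.1204 hit at Δt = 1.1813 (t = 1.1813), x⁻ = (0.1204) → reset → x⁺ = (0.1331), jump to mode 0
Mode 0: guard c·x = 0.6580 hit at Δt = 1.3006 (t = 2.4819), x⁻ = (0.6580) → reset → x⁺ = (0.5556), jump to mode 2
Mode 2: guard c·x = 1.4575 hit at Δt = 1.2150 (t = 3.6969), x⁻ = (1.4575) → reset → x⁺ = (1.2460), jump to mode 1
Mode 1: guard c·x = -0.1204 hit at Δt = 2.3572 (t = 6.0541), x⁻ = (0.1204) → reset → x⁺ = (0.1331), jump to mode 0
Mode 0: guard c·x = 0.6580 hit at Δt = 1.3006 (t = 7.3547), x⁻ = (0.6580) → reset → x⁺ = (0.5556), jump to mode 2
Mode 2: flow for 0.9149 to horizon, guard not reached → x = (1.2001)

1 1.1813 1->0
2 2.4819 0->2
3 3.6969 2->1
4 6.0541 1->0
5 7.3547 0->2
final: 2 1.2001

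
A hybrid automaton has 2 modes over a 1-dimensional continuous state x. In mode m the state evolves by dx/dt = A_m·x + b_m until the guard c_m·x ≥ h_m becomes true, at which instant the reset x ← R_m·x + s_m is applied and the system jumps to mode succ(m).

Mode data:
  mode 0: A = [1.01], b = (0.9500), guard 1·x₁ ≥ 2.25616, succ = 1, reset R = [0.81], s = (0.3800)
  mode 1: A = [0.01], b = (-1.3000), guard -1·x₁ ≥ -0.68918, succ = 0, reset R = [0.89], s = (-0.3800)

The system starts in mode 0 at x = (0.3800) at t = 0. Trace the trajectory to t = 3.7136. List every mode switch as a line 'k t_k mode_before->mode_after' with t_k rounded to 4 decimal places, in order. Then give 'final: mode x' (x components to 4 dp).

1 0.8753 0->1
2 2.0564 1->0
3 3.0482 0->1
final: 1 1.3544

Mode 0: guard c·x = 2.2562 hit at Δt = 0.8753 (t = 0.8753), x⁻ = (2.2562) → reset → x⁺ = (2.2075), jump to mode 1
Mode 1: guard c·x = -0.6892 hit at Δt = 1.1811 (t = 2.0564), x⁻ = (0.6892) → reset → x⁺ = (0.2334), jump to mode 0
Mode 0: guard c·x = 2.2562 hit at Δt = 0.9918 (t = 3.0482), x⁻ = (2.2562) → reset → x⁺ = (2.2075), jump to mode 1
Mode 1: flow for 0.6654 to horizon, guard not reached → x = (1.3544)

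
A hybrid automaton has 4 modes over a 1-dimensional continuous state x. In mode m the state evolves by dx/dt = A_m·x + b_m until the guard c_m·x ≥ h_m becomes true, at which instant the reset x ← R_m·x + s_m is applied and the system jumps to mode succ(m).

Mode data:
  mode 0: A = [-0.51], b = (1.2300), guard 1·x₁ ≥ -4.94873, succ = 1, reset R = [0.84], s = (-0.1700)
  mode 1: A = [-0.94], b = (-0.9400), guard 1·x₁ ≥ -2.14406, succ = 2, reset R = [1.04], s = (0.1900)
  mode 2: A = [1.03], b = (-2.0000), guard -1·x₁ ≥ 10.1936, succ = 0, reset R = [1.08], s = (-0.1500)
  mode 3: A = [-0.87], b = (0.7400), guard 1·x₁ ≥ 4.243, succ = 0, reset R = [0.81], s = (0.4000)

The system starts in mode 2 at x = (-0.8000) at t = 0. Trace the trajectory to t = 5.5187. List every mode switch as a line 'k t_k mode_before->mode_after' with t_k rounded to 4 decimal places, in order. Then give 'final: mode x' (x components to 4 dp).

1 1.4442 2->0
2 2.6438 0->1
3 3.7794 1->2
4 4.8614 2->0
final: 0 -7.2938

Mode 2: guard c·x = 10.1936 hit at Δt = 1.4442 (t = 1.4442), x⁻ = (-10.1936) → reset → x⁺ = (-11.1591), jump to mode 0
Mode 0: guard c·x = -4.9487 hit at Δt = 1.1996 (t = 2.6438), x⁻ = (-4.9487) → reset → x⁺ = (-4.3269), jump to mode 1
Mode 1: guard c·x = -2.1441 hit at Δt = 1.1356 (t = 3.7794), x⁻ = (-2.1441) → reset → x⁺ = (-2.0398), jump to mode 2
Mode 2: guard c·x = 10.1936 hit at Δt = 1.0820 (t = 4.8614), x⁻ = (-10.1936) → reset → x⁺ = (-11.1591), jump to mode 0
Mode 0: flow for 0.6573 to horizon, guard not reached → x = (-7.2938)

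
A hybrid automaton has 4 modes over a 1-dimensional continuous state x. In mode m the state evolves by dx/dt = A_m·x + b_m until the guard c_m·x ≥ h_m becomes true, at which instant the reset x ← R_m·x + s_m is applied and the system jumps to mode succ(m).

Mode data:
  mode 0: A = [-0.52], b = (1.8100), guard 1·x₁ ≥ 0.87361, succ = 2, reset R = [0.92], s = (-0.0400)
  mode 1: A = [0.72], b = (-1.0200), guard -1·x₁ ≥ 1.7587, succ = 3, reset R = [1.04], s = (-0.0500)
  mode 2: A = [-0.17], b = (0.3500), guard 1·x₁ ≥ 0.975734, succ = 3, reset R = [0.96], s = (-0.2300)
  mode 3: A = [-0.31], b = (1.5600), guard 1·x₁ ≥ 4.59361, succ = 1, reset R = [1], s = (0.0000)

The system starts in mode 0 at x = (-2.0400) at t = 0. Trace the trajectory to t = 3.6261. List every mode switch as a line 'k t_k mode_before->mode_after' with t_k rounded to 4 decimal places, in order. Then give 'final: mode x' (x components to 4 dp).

1 1.4428 0->2
2 2.4944 2->3
final: 3 1.9866

Mode 0: guard c·x = 0.8736 hit at Δt = 1.4428 (t = 1.4428), x⁻ = (0.8736) → reset → x⁺ = (0.7637), jump to mode 2
Mode 2: guard c·x = 0.9757 hit at Δt = 1.0516 (t = 2.4944), x⁻ = (0.9757) → reset → x⁺ = (0.7067), jump to mode 3
Mode 3: flow for 1.1317 to horizon, guard not reached → x = (1.9866)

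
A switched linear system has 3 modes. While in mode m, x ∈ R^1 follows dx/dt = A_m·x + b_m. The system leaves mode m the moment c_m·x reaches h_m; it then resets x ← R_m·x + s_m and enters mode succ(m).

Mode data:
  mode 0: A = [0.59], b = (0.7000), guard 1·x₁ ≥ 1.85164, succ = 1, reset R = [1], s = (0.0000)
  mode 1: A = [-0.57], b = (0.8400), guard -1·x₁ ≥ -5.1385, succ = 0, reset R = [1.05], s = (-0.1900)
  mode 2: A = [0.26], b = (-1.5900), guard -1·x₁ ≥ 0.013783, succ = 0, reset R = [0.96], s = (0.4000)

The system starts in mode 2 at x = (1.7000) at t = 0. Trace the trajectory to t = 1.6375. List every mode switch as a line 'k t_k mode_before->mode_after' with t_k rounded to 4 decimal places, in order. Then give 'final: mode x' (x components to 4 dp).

1 1.2614 2->0
final: 0 0.7776

Mode 2: guard c·x = 0.0138 hit at Δt = 1.2614 (t = 1.2614), x⁻ = (-0.0138) → reset → x⁺ = (0.3868), jump to mode 0
Mode 0: flow for 0.3761 to horizon, guard not reached → x = (0.7776)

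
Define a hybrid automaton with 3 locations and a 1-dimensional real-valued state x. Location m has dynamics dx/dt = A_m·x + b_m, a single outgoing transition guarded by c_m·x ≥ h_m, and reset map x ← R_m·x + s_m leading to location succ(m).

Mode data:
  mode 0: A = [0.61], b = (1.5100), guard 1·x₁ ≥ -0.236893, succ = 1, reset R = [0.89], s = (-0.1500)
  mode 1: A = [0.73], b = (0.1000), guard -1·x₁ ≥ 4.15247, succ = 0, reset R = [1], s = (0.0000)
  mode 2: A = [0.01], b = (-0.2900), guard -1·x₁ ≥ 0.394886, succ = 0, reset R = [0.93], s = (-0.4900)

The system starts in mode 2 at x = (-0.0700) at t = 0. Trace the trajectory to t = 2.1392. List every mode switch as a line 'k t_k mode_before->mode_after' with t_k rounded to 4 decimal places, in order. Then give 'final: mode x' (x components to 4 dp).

1 1.1114 2->0
2 1.6434 0->1
final: 1 -0.4585

Mode 2: guard c·x = 0.3949 hit at Δt = 1.1114 (t = 1.1114), x⁻ = (-0.3949) → reset → x⁺ = (-0.8572), jump to mode 0
Mode 0: guard c·x = -0.2369 hit at Δt = 0.5320 (t = 1.6434), x⁻ = (-0.2369) → reset → x⁺ = (-0.3608), jump to mode 1
Mode 1: flow for 0.4958 to horizon, guard not reached → x = (-0.4585)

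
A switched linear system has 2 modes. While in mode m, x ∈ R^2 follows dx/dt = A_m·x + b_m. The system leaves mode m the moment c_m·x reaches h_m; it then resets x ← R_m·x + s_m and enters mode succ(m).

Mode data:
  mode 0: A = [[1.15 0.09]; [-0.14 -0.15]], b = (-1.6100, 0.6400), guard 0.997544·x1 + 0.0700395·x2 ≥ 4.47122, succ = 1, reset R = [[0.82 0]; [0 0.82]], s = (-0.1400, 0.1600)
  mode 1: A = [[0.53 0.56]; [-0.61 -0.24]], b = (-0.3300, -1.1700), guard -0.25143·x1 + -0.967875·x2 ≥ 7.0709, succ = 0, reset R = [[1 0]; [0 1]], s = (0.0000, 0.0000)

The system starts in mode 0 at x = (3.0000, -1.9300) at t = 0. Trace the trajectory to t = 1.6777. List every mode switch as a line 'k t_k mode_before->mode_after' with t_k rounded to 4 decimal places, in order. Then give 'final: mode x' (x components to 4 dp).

Mode 0: guard c·x = 4.4712 hit at Δt = 0.6439 (t = 0.6439), x⁻ = (4.6001, -1.6786) → reset → x⁺ = (3.6321, -1.2165), jump to mode 1
Mode 1: flow for 1.0338 to horizon, guard not reached → x = (3.8136, -4.1769)

1 0.6439 0->1
final: 1 3.8136 -4.1769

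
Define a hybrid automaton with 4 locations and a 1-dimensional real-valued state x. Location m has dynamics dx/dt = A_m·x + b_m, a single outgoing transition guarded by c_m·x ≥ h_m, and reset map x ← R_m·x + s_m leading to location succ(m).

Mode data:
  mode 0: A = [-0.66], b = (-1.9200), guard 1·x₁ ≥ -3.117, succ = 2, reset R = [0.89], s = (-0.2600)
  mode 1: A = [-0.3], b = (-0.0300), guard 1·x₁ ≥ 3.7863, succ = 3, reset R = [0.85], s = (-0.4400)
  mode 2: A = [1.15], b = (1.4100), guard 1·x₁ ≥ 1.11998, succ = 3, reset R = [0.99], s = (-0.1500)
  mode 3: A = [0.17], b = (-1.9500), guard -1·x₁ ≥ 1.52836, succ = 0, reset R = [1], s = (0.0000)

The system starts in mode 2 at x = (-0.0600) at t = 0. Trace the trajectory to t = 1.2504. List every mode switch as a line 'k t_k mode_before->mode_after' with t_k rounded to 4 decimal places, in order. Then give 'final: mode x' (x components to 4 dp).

Mode 2: guard c·x = 1.1200 hit at Δt = 0.6079 (t = 0.6079), x⁻ = (1.1200) → reset → x⁺ = (0.9588), jump to mode 3
Mode 3: flow for 0.6425 to horizon, guard not reached → x = (-0.2544)

1 0.6079 2->3
final: 3 -0.2544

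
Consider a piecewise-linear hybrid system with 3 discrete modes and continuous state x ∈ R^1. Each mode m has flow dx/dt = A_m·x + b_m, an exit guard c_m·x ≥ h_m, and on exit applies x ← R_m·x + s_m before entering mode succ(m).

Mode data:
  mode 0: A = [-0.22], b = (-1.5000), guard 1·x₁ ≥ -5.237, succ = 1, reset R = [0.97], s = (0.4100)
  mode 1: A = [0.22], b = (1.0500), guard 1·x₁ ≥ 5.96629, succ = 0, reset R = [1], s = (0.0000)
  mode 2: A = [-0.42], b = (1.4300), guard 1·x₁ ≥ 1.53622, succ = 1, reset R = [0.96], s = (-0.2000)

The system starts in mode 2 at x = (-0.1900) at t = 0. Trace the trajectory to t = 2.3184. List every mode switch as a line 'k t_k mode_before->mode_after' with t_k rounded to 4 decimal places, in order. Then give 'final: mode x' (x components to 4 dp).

1 1.5579 2->1
final: 1 2.3761

Mode 2: guard c·x = 1.5362 hit at Δt = 1.5579 (t = 1.5579), x⁻ = (1.5362) → reset → x⁺ = (1.2748), jump to mode 1
Mode 1: flow for 0.7605 to horizon, guard not reached → x = (2.3761)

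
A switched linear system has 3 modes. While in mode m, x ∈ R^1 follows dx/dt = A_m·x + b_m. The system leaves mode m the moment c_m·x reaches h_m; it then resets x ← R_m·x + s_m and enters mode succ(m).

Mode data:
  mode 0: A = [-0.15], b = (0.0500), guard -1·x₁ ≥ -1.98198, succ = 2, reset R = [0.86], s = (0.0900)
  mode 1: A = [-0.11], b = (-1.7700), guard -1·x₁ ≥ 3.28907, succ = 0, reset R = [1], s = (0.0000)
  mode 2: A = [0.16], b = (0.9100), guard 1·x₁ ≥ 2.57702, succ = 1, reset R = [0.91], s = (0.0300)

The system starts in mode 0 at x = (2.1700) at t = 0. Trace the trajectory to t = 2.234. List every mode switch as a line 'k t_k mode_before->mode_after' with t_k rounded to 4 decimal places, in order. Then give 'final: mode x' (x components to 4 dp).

1 0.7200 0->2
2 1.3417 2->1
final: 1 0.6487

Mode 0: guard c·x = -1.9820 hit at Δt = 0.7200 (t = 0.7200), x⁻ = (1.9820) → reset → x⁺ = (1.7945), jump to mode 2
Mode 2: guard c·x = 2.5770 hit at Δt = 0.6217 (t = 1.3417), x⁻ = (2.5770) → reset → x⁺ = (2.3751), jump to mode 1
Mode 1: flow for 0.8923 to horizon, guard not reached → x = (0.6487)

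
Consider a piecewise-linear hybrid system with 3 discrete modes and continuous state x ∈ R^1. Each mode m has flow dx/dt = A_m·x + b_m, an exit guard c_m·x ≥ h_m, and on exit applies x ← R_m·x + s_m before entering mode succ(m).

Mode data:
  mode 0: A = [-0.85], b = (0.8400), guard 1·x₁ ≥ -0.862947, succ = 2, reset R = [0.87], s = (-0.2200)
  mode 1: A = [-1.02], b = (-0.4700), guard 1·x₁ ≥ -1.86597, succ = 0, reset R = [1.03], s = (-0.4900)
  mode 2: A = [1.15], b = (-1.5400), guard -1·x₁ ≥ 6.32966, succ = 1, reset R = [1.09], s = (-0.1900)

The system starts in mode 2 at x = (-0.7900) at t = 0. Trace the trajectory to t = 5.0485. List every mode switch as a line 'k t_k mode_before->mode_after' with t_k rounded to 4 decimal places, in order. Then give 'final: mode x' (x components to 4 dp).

1 1.1143 2->1
2 2.6351 1->0
3 3.3504 0->2
4 4.3938 2->1
final: 1 -3.8603

Mode 2: guard c·x = 6.3297 hit at Δt = 1.1143 (t = 1.1143), x⁻ = (-6.3297) → reset → x⁺ = (-7.0893), jump to mode 1
Mode 1: guard c·x = -1.8660 hit at Δt = 1.5208 (t = 2.6351), x⁻ = (-1.8660) → reset → x⁺ = (-2.4119), jump to mode 0
Mode 0: guard c·x = -0.8629 hit at Δt = 0.7153 (t = 3.3504), x⁻ = (-0.8629) → reset → x⁺ = (-0.9708), jump to mode 2
Mode 2: guard c·x = 6.3297 hit at Δt = 1.0434 (t = 4.3938), x⁻ = (-6.3297) → reset → x⁺ = (-7.0893), jump to mode 1
Mode 1: flow for 0.6547 to horizon, guard not reached → x = (-3.8603)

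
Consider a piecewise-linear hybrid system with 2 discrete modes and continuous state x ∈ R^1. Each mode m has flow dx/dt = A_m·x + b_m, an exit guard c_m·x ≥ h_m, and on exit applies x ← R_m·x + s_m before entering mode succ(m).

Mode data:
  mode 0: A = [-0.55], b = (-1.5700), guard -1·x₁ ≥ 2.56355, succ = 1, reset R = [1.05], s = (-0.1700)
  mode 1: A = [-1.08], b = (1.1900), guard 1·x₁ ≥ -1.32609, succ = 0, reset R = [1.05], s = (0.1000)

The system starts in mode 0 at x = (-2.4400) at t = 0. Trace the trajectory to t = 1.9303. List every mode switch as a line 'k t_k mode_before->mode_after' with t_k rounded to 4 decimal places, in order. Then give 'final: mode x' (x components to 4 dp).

1 0.6434 0->1
2 1.0972 1->0
final: 0 -1.8666

Mode 0: guard c·x = 2.5636 hit at Δt = 0.6434 (t = 0.6434), x⁻ = (-2.5636) → reset → x⁺ = (-2.8617), jump to mode 1
Mode 1: guard c·x = -1.3261 hit at Δt = 0.4538 (t = 1.0972), x⁻ = (-1.3261) → reset → x⁺ = (-1.2924), jump to mode 0
Mode 0: flow for 0.8331 to horizon, guard not reached → x = (-1.8666)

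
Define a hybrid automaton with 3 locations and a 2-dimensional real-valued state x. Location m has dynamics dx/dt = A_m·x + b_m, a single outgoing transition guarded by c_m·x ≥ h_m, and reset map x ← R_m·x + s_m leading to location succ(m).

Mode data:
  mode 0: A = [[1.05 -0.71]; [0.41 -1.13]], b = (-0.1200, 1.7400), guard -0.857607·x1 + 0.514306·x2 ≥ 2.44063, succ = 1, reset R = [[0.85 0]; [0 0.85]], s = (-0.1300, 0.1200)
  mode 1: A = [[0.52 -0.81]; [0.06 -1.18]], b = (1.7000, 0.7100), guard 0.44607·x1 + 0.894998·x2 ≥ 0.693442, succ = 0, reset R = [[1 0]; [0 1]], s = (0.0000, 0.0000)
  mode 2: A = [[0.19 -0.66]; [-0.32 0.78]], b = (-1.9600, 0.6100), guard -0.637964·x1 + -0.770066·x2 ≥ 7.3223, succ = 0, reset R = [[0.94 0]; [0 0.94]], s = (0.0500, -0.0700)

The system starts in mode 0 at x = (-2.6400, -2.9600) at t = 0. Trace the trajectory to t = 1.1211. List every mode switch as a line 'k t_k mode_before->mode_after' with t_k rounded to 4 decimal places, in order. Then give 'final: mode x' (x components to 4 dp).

Mode 0: guard c·x = 2.4406 hit at Δt = 0.5574 (t = 0.5574), x⁻ = (-3.6762, -1.3845) → reset → x⁺ = (-3.2547, -1.0568), jump to mode 1
Mode 1: flow for 0.5637 to horizon, guard not reached → x = (-2.8943, -0.3261)

1 0.5574 0->1
final: 1 -2.8943 -0.3261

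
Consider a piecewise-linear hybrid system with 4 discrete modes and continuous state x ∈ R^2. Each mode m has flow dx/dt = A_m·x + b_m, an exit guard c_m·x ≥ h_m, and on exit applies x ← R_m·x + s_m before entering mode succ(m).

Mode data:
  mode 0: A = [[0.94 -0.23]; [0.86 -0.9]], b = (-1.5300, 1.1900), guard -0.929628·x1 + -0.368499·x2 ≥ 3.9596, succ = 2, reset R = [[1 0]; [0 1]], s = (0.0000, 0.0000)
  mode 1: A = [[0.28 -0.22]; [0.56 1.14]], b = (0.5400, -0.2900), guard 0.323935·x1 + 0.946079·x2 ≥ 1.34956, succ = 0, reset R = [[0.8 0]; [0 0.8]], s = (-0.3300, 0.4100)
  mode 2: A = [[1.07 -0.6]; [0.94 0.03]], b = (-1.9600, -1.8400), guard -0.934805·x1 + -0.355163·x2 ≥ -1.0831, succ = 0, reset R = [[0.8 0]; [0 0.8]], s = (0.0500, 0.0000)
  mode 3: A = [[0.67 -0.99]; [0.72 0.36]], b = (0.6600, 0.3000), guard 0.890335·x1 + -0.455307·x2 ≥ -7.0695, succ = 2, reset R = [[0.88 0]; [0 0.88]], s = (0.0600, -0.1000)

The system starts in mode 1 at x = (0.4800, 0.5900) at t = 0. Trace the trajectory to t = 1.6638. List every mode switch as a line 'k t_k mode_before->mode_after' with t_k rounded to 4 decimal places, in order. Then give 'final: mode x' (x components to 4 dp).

Mode 1: guard c·x = 1.3496 hit at Δt = 0.5601 (t = 0.5601), x⁻ = (0.7783, 1.1600) → reset → x⁺ = (0.2926, 1.3380), jump to mode 0
Mode 0: flow for 1.1037 to horizon, guard not reached → x = (-2.6764, 0.6083)

1 0.5601 1->0
final: 0 -2.6764 0.6083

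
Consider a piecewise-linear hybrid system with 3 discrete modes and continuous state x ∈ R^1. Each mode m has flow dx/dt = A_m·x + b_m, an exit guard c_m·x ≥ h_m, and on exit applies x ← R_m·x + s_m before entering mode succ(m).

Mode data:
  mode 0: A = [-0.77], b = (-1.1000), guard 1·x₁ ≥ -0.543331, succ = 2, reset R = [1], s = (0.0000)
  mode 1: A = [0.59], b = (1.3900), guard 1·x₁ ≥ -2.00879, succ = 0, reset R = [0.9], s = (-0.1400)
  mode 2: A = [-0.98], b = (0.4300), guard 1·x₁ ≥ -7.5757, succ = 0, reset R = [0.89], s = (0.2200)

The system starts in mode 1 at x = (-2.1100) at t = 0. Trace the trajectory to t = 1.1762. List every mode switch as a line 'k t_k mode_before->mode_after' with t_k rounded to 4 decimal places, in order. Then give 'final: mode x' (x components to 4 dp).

1 0.5842 1->0
final: 0 -1.7578

Mode 1: guard c·x = -2.0088 hit at Δt = 0.5842 (t = 0.5842), x⁻ = (-2.0088) → reset → x⁺ = (-1.9479), jump to mode 0
Mode 0: flow for 0.5920 to horizon, guard not reached → x = (-1.7578)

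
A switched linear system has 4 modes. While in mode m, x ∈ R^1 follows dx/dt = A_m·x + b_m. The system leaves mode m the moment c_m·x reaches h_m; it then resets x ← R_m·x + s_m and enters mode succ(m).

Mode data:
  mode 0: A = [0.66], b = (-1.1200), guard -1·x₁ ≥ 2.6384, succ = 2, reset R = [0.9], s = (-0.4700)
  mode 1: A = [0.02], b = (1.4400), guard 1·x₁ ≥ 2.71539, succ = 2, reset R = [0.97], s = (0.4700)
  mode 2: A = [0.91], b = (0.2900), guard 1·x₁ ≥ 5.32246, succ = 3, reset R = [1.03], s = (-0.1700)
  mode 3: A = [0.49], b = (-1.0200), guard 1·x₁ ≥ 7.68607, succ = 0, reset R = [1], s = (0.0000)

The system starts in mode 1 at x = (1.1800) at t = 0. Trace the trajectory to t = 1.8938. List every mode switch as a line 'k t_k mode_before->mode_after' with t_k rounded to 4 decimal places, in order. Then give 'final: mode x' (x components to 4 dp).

Mode 1: guard c·x = 2.7154 hit at Δt = 1.0382 (t = 1.0382), x⁻ = (2.7154) → reset → x⁺ = (3.1039), jump to mode 2
Mode 2: guard c·x = 5.3225 hit at Δt = 0.5491 (t = 1.5873), x⁻ = (5.3225) → reset → x⁺ = (5.3121), jump to mode 3
Mode 3: flow for 0.3065 to horizon, guard not reached → x = (5.8356)

1 1.0382 1->2
2 1.5873 2->3
final: 3 5.8356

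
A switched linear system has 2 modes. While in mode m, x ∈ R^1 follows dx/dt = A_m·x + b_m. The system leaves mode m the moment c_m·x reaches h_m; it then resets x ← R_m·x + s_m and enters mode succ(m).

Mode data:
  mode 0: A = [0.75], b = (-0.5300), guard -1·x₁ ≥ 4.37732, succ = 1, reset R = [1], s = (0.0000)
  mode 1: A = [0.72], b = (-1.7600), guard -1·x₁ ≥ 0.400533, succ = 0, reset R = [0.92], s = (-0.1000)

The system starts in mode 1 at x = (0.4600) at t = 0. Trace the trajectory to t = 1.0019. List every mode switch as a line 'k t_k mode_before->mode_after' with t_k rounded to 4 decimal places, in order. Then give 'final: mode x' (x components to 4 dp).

1 0.5003 1->0
final: 0 -1.0052

Mode 1: guard c·x = 0.4005 hit at Δt = 0.5003 (t = 0.5003), x⁻ = (-0.4005) → reset → x⁺ = (-0.4685), jump to mode 0
Mode 0: flow for 0.5016 to horizon, guard not reached → x = (-1.0052)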